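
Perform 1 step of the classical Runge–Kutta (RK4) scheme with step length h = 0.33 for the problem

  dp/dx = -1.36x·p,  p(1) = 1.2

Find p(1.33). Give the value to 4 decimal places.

RK4: k1 = f(x_n, p_n); k2 = f(x_n + h/2, p_n + (h/2)·k1); k3 = f(x_n + h/2, p_n + (h/2)·k2); k4 = f(x_n + h, p_n + h·k3); p_{n+1} = p_n + (h/6)·(k1 + 2k2 + 2k3 + k4).
x=1.000000, p=1.200000:
  k1 = f(1.000000, 1.200000) = -1.632000
  k2 = f(1.165000, 0.930720) = -1.474633
  k3 = f(1.165000, 0.956686) = -1.515773
  k4 = f(1.330000, 0.699795) = -1.265789
  p ← 1.200000 + (0.33/6)·(k1 + 2k2 + 2k3 + k4) = 0.711677
p(1.33) ≈ 0.7117

0.7117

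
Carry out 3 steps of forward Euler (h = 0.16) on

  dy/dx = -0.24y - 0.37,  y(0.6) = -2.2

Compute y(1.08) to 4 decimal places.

Euler: y_{n+1} = y_n + h·f(x_n, y_n).
x=0.600000, y=-2.200000: f=0.158000 → y ← -2.200000 + 0.16·0.158000 = -2.174720
x=0.760000, y=-2.174720: f=0.151933 → y ← -2.174720 + 0.16·0.151933 = -2.150411
x=0.920000, y=-2.150411: f=0.146099 → y ← -2.150411 + 0.16·0.146099 = -2.127035
y(1.08) ≈ -2.1270

-2.1270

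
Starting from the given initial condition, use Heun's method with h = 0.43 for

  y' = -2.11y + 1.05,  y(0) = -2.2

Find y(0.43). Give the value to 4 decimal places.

-0.8628

Heun: k1 = f(t_n, y_n); k2 = f(t_n + h, y_n + h·k1); y_{n+1} = y_n + (h/2)·(k1 + k2).
t=0.000000, y=-2.200000:
  k1 = f(0.000000, -2.200000) = 5.692000
  k2 = f(0.430000, 0.247560) = 0.527648
  y ← -2.200000 + (0.43/2)·(5.692000 + 0.527648) = -0.862776
y(0.43) ≈ -0.8628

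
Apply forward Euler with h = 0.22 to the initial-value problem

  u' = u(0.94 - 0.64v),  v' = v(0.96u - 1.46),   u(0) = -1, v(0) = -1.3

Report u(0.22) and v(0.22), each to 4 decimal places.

Euler on (u,v): u_{n+1} = u_n + h·u', v_{n+1} = v_n + h·v'.
0.000000: (-1.000000, -1.300000); f=(-1.772000, 3.146000) → (-1.389840, -0.607880)
(u(0.22), v(0.22)) ≈ (-1.3898, -0.6079)

-1.3898, -0.6079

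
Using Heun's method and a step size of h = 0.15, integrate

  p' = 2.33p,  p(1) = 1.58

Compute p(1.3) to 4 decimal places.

3.1438

Heun: k1 = f(t_n, p_n); k2 = f(t_n + h, p_n + h·k1); p_{n+1} = p_n + (h/2)·(k1 + k2).
t=1.000000, p=1.580000:
  k1 = f(1.000000, 1.580000) = 3.681400
  k2 = f(1.150000, 2.132210) = 4.968049
  p ← 1.580000 + (0.15/2)·(3.681400 + 4.968049) = 2.228709
t=1.150000, p=2.228709:
  k1 = f(1.150000, 2.228709) = 5.192891
  k2 = f(1.300000, 3.007642) = 7.007807
  p ← 2.228709 + (0.15/2)·(5.192891 + 7.007807) = 3.143761
p(1.3) ≈ 3.1438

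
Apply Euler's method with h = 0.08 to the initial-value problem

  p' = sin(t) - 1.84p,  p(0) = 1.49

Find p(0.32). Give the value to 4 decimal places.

Euler: p_{n+1} = p_n + h·f(t_n, p_n).
t=0.000000, p=1.490000: f=-2.741600 → p ← 1.490000 + 0.08·(-2.741600) = 1.270672
t=0.080000, p=1.270672: f=-2.258122 → p ← 1.270672 + 0.08·(-2.258122) = 1.090022
t=0.160000, p=1.090022: f=-1.846323 → p ← 1.090022 + 0.08·(-1.846323) = 0.942316
t=0.240000, p=0.942316: f=-1.496160 → p ← 0.942316 + 0.08·(-1.496160) = 0.822624
p(0.32) ≈ 0.8226

0.8226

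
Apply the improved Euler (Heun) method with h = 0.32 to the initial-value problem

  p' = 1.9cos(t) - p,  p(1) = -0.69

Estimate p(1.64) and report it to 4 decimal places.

Heun: k1 = f(t_n, p_n); k2 = f(t_n + h, p_n + h·k1); p_{n+1} = p_n + (h/2)·(k1 + k2).
t=1.000000, p=-0.690000:
  k1 = f(1.000000, -0.690000) = 1.716574
  k2 = f(1.320000, -0.140696) = 0.612230
  p ← -0.690000 + (0.32/2)·(1.716574 + 0.612230) = -0.317391
t=1.320000, p=-0.317391:
  k1 = f(1.320000, -0.317391) = 0.788925
  k2 = f(1.640000, -0.064935) = -0.066447
  p ← -0.317391 + (0.32/2)·(0.788925 + (-0.066447)) = -0.201795
p(1.64) ≈ -0.2018

-0.2018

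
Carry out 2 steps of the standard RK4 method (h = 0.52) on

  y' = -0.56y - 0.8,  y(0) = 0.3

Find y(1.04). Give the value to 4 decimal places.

-0.4630

RK4: k1 = f(t_n, y_n); k2 = f(t_n + h/2, y_n + (h/2)·k1); k3 = f(t_n + h/2, y_n + (h/2)·k2); k4 = f(t_n + h, y_n + h·k3); y_{n+1} = y_n + (h/6)·(k1 + 2k2 + 2k3 + k4).
t=0.000000, y=0.300000:
  k1 = f(0.000000, 0.300000) = -0.968000
  k2 = f(0.260000, 0.048320) = -0.827059
  k3 = f(0.260000, 0.084965) = -0.847580
  k4 = f(0.520000, -0.140742) = -0.721185
  y ← 0.300000 + (0.52/6)·(k1 + 2k2 + 2k3 + k4) = -0.136667
t=0.520000, y=-0.136667:
  k1 = f(0.520000, -0.136667) = -0.723467
  k2 = f(0.780000, -0.324768) = -0.618130
  k3 = f(0.780000, -0.297381) = -0.633467
  k4 = f(1.040000, -0.466070) = -0.539001
  y ← -0.136667 + (0.52/6)·(k1 + 2k2 + 2k3 + k4) = -0.463024
y(1.04) ≈ -0.4630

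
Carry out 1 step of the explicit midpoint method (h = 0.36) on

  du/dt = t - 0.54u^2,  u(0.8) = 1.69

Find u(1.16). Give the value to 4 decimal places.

1.5719

Midpoint: k1 = f(t_n, u_n); k2 = f(t_n + h/2, u_n + (h/2)·k1); u_{n+1} = u_n + h·k2.
t=0.800000, u=1.690000:
  k1 = f(0.800000, 1.690000) = -0.742294
  k2 = f(0.980000, 1.556387) = -0.328064
  u ← 1.690000 + 0.36·(-0.328064) = 1.571897
u(1.16) ≈ 1.5719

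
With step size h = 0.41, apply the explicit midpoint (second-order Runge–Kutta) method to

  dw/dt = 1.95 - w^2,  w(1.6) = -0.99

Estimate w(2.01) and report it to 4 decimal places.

-0.4471

Midpoint: k1 = f(t_n, w_n); k2 = f(t_n + h/2, w_n + (h/2)·k1); w_{n+1} = w_n + h·k2.
t=1.600000, w=-0.990000:
  k1 = f(1.600000, -0.990000) = 0.969900
  k2 = f(1.805000, -0.791170) = 1.324049
  w ← -0.990000 + 0.41·1.324049 = -0.447140
w(2.01) ≈ -0.4471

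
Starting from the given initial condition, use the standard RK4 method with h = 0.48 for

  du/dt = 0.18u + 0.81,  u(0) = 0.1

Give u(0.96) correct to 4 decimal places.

0.9677

RK4: k1 = f(t_n, u_n); k2 = f(t_n + h/2, u_n + (h/2)·k1); k3 = f(t_n + h/2, u_n + (h/2)·k2); k4 = f(t_n + h, u_n + h·k3); u_{n+1} = u_n + (h/6)·(k1 + 2k2 + 2k3 + k4).
t=0.000000, u=0.100000:
  k1 = f(0.000000, 0.100000) = 0.828000
  k2 = f(0.240000, 0.298720) = 0.863770
  k3 = f(0.240000, 0.307305) = 0.865315
  k4 = f(0.480000, 0.515351) = 0.902763
  u ← 0.100000 + (0.48/6)·(k1 + 2k2 + 2k3 + k4) = 0.515115
t=0.480000, u=0.515115:
  k1 = f(0.480000, 0.515115) = 0.902721
  k2 = f(0.720000, 0.731768) = 0.941718
  k3 = f(0.720000, 0.741127) = 0.943403
  k4 = f(0.960000, 0.967948) = 0.984231
  u ← 0.515115 + (0.48/6)·(k1 + 2k2 + 2k3 + k4) = 0.967690
u(0.96) ≈ 0.9677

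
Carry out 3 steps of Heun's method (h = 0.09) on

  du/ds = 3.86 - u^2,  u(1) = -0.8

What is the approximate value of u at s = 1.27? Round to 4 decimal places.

0.1868

Heun: k1 = f(s_n, u_n); k2 = f(s_n + h, u_n + h·k1); u_{n+1} = u_n + (h/2)·(k1 + k2).
s=1.000000, u=-0.800000:
  k1 = f(1.000000, -0.800000) = 3.220000
  k2 = f(1.090000, -0.510200) = 3.599696
  u ← -0.800000 + (0.09/2)·(3.220000 + 3.599696) = -0.493114
s=1.090000, u=-0.493114:
  k1 = f(1.090000, -0.493114) = 3.616839
  k2 = f(1.180000, -0.167598) = 3.831911
  u ← -0.493114 + (0.09/2)·(3.616839 + 3.831911) = -0.157920
s=1.180000, u=-0.157920:
  k1 = f(1.180000, -0.157920) = 3.835061
  k2 = f(1.270000, 0.187236) = 3.824943
  u ← -0.157920 + (0.09/2)·(3.835061 + 3.824943) = 0.186780
u(1.27) ≈ 0.1868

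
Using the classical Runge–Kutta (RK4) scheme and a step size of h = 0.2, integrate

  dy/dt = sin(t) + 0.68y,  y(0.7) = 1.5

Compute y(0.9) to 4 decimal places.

RK4: k1 = f(t_n, y_n); k2 = f(t_n + h/2, y_n + (h/2)·k1); k3 = f(t_n + h/2, y_n + (h/2)·k2); k4 = f(t_n + h, y_n + h·k3); y_{n+1} = y_n + (h/6)·(k1 + 2k2 + 2k3 + k4).
t=0.700000, y=1.500000:
  k1 = f(0.700000, 1.500000) = 1.664218
  k2 = f(0.800000, 1.666422) = 1.850523
  k3 = f(0.800000, 1.685052) = 1.863192
  k4 = f(0.900000, 1.872638) = 2.056721
  y ← 1.500000 + (0.2/6)·(k1 + 2k2 + 2k3 + k4) = 1.871612
y(0.9) ≈ 1.8716

1.8716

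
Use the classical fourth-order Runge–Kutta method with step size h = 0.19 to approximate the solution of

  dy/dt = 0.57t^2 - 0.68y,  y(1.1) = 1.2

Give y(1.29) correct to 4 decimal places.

1.2004

RK4: k1 = f(t_n, y_n); k2 = f(t_n + h/2, y_n + (h/2)·k1); k3 = f(t_n + h/2, y_n + (h/2)·k2); k4 = f(t_n + h, y_n + h·k3); y_{n+1} = y_n + (h/6)·(k1 + 2k2 + 2k3 + k4).
t=1.100000, y=1.200000:
  k1 = f(1.100000, 1.200000) = -0.126300
  k2 = f(1.195000, 1.188001) = 0.006133
  k3 = f(1.195000, 1.200583) = -0.002422
  k4 = f(1.290000, 1.199540) = 0.132850
  y ← 1.200000 + (0.19/6)·(k1 + 2k2 + 2k3 + k4) = 1.200442
y(1.29) ≈ 1.2004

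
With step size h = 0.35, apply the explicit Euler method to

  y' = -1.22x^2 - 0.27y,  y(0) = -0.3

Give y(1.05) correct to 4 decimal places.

Euler: y_{n+1} = y_n + h·f(x_n, y_n).
x=0.000000, y=-0.300000: f=0.081000 → y ← -0.300000 + 0.35·0.081000 = -0.271650
x=0.350000, y=-0.271650: f=-0.076104 → y ← -0.271650 + 0.35·(-0.076104) = -0.298287
x=0.700000, y=-0.298287: f=-0.517263 → y ← -0.298287 + 0.35·(-0.517263) = -0.479328
y(1.05) ≈ -0.4793

-0.4793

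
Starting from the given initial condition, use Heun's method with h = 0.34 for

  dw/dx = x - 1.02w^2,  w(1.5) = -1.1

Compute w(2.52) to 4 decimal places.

Heun: k1 = f(x_n, w_n); k2 = f(x_n + h, w_n + h·k1); w_{n+1} = w_n + (h/2)·(k1 + k2).
x=1.500000, w=-1.100000:
  k1 = f(1.500000, -1.100000) = 0.265800
  k2 = f(1.840000, -1.009628) = 0.800264
  w ← -1.100000 + (0.34/2)·(0.265800 + 0.800264) = -0.918769
x=1.840000, w=-0.918769:
  k1 = f(1.840000, -0.918769) = 0.978981
  k2 = f(2.180000, -0.585916) = 1.829837
  w ← -0.918769 + (0.34/2)·(0.978981 + 1.829837) = -0.441270
x=2.180000, w=-0.441270:
  k1 = f(2.180000, -0.441270) = 1.981386
  k2 = f(2.520000, 0.232401) = 2.464909
  w ← -0.441270 + (0.34/2)·(1.981386 + 2.464909) = 0.314600
w(2.52) ≈ 0.3146

0.3146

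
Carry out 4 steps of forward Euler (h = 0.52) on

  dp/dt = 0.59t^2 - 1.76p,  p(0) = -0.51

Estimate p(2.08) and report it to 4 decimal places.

Euler: p_{n+1} = p_n + h·f(t_n, p_n).
t=0.000000, p=-0.510000: f=0.897600 → p ← -0.510000 + 0.52·0.897600 = -0.043248
t=0.520000, p=-0.043248: f=0.235652 → p ← -0.043248 + 0.52·0.235652 = 0.079291
t=1.040000, p=0.079291: f=0.498591 → p ← 0.079291 + 0.52·0.498591 = 0.338559
t=1.560000, p=0.338559: f=0.839961 → p ← 0.338559 + 0.52·0.839961 = 0.775338
p(2.08) ≈ 0.7753

0.7753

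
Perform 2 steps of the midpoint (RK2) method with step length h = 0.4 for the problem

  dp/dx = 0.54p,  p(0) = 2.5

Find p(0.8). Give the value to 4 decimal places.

Midpoint: k1 = f(x_n, p_n); k2 = f(x_n + h/2, p_n + (h/2)·k1); p_{n+1} = p_n + h·k2.
x=0.000000, p=2.500000:
  k1 = f(0.000000, 2.500000) = 1.350000
  k2 = f(0.200000, 2.770000) = 1.495800
  p ← 2.500000 + 0.4·1.495800 = 3.098320
x=0.400000, p=3.098320:
  k1 = f(0.400000, 3.098320) = 1.673093
  k2 = f(0.600000, 3.432939) = 1.853787
  p ← 3.098320 + 0.4·1.853787 = 3.839835
p(0.8) ≈ 3.8398

3.8398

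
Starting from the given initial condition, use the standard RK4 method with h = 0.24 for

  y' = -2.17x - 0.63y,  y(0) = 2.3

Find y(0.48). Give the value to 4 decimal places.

RK4: k1 = f(x_n, y_n); k2 = f(x_n + h/2, y_n + (h/2)·k1); k3 = f(x_n + h/2, y_n + (h/2)·k2); k4 = f(x_n + h, y_n + h·k3); y_{n+1} = y_n + (h/6)·(k1 + 2k2 + 2k3 + k4).
x=0.000000, y=2.300000:
  k1 = f(0.000000, 2.300000) = -1.449000
  k2 = f(0.120000, 2.126120) = -1.599856
  k3 = f(0.120000, 2.108017) = -1.588451
  k4 = f(0.240000, 1.918772) = -1.729626
  y ← 2.300000 + (0.24/6)·(k1 + 2k2 + 2k3 + k4) = 1.917790
x=0.240000, y=1.917790:
  k1 = f(0.240000, 1.917790) = -1.729008
  k2 = f(0.360000, 1.710309) = -1.858695
  k3 = f(0.360000, 1.694747) = -1.848891
  k4 = f(0.480000, 1.474057) = -1.970256
  y ← 1.917790 + (0.24/6)·(k1 + 2k2 + 2k3 + k4) = 1.473213
y(0.48) ≈ 1.4732

1.4732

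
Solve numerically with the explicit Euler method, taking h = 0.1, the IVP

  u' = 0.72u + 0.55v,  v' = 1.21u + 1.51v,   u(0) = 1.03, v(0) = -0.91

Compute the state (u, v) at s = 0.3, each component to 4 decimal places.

Euler on (u,v): u_{n+1} = u_n + h·u', v_{n+1} = v_n + h·v'.
0.000000: (1.030000, -0.910000); f=(0.241100, -0.127800) → (1.054110, -0.922780)
0.100000: (1.054110, -0.922780); f=(0.251430, -0.117925) → (1.079253, -0.934572)
0.200000: (1.079253, -0.934572); f=(0.263047, -0.105308) → (1.105558, -0.945103)
(u(0.3), v(0.3)) ≈ (1.1056, -0.9451)

1.1056, -0.9451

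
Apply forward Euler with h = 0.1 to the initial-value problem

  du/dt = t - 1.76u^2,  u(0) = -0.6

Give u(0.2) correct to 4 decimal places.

-0.7308

Euler: u_{n+1} = u_n + h·f(t_n, u_n).
t=0.000000, u=-0.600000: f=-0.633600 → u ← -0.600000 + 0.1·(-0.633600) = -0.663360
t=0.100000, u=-0.663360: f=-0.674482 → u ← -0.663360 + 0.1·(-0.674482) = -0.730808
u(0.2) ≈ -0.7308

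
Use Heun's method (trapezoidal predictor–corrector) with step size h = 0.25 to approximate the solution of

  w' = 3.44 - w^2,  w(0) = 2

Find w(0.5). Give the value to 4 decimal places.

Heun: k1 = f(x_n, w_n); k2 = f(x_n + h, w_n + h·k1); w_{n+1} = w_n + (h/2)·(k1 + k2).
x=0.000000, w=2.000000:
  k1 = f(0.000000, 2.000000) = -0.560000
  k2 = f(0.250000, 1.860000) = -0.019600
  w ← 2.000000 + (0.25/2)·(-0.560000 + (-0.019600)) = 1.927550
x=0.250000, w=1.927550:
  k1 = f(0.250000, 1.927550) = -0.275449
  k2 = f(0.500000, 1.858688) = -0.014720
  w ← 1.927550 + (0.25/2)·(-0.275449 + (-0.014720)) = 1.891279
w(0.5) ≈ 1.8913

1.8913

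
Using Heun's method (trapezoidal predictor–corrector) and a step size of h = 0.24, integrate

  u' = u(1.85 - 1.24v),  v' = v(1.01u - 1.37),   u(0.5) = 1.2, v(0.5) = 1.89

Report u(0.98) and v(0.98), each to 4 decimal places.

1.0044, 1.6523

Heun on (u,v): k1 = f(x_n, state_n); k2 = f(x_n + h, state_n + h·k1); state_{n+1} = state_n + (h/2)·(k1 + k2).
0.500000: (1.200000, 1.890000)
  k1 = (-0.592320, -0.298620)
  predictor → (1.057843, 1.818331)
  k2 = (-0.428142, -0.548369)
  → (1.077545, 1.788361)
0.740000: (1.077545, 1.788361)
  k1 = (-0.396071, -0.503746)
  predictor → (0.982488, 1.667462)
  k2 = (-0.213842, -0.629780)
  → (1.004355, 1.652338)
(u(0.98), v(0.98)) ≈ (1.0044, 1.6523)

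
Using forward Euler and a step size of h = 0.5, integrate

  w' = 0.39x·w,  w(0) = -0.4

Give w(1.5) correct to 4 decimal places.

Euler: w_{n+1} = w_n + h·f(x_n, w_n).
x=0.000000, w=-0.400000: f=0.000000 → w ← -0.400000 + 0.5·0.000000 = -0.400000
x=0.500000, w=-0.400000: f=-0.078000 → w ← -0.400000 + 0.5·(-0.078000) = -0.439000
x=1.000000, w=-0.439000: f=-0.171210 → w ← -0.439000 + 0.5·(-0.171210) = -0.524605
w(1.5) ≈ -0.5246

-0.5246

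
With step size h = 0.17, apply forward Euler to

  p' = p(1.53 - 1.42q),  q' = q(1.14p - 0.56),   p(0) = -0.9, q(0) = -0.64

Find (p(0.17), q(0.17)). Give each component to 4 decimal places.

Euler on (p,q): p_{n+1} = p_n + h·p', q_{n+1} = q_n + h·q'.
0.000000: (-0.900000, -0.640000); f=(-2.194920, 1.015040) → (-1.273136, -0.467443)
(p(0.17), q(0.17)) ≈ (-1.2731, -0.4674)

-1.2731, -0.4674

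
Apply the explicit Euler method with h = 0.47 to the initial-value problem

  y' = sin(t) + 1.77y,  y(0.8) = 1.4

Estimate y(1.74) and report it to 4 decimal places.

5.7647

Euler: y_{n+1} = y_n + h·f(t_n, y_n).
t=0.800000, y=1.400000: f=3.195356 → y ← 1.400000 + 0.47·3.195356 = 2.901817
t=1.270000, y=2.901817: f=6.091318 → y ← 2.901817 + 0.47·6.091318 = 5.764737
y(1.74) ≈ 5.7647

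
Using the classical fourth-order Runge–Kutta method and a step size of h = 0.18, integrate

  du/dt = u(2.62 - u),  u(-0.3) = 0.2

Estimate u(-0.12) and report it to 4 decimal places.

RK4: k1 = f(t_n, u_n); k2 = f(t_n + h/2, u_n + (h/2)·k1); k3 = f(t_n + h/2, u_n + (h/2)·k2); k4 = f(t_n + h, u_n + h·k3); u_{n+1} = u_n + (h/6)·(k1 + 2k2 + 2k3 + k4).
t=-0.300000, u=0.200000:
  k1 = f(-0.300000, 0.200000) = 0.484000
  k2 = f(-0.210000, 0.243560) = 0.578806
  k3 = f(-0.210000, 0.252093) = 0.596932
  k4 = f(-0.120000, 0.307448) = 0.710989
  u ← 0.200000 + (0.18/6)·(k1 + 2k2 + 2k3 + k4) = 0.306394
u(-0.12) ≈ 0.3064

0.3064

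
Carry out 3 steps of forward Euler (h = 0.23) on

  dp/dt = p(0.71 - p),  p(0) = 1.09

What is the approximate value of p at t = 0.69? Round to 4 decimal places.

Euler: p_{n+1} = p_n + h·f(t_n, p_n).
t=0.000000, p=1.090000: f=-0.414200 → p ← 1.090000 + 0.23·(-0.414200) = 0.994734
t=0.230000, p=0.994734: f=-0.283235 → p ← 0.994734 + 0.23·(-0.283235) = 0.929590
t=0.460000, p=0.929590: f=-0.204129 → p ← 0.929590 + 0.23·(-0.204129) = 0.882640
p(0.69) ≈ 0.8826

0.8826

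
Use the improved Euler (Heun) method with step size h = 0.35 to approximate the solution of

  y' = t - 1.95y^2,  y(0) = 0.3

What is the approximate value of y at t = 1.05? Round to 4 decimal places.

Heun: k1 = f(t_n, y_n); k2 = f(t_n + h, y_n + h·k1); y_{n+1} = y_n + (h/2)·(k1 + k2).
t=0.000000, y=0.300000:
  k1 = f(0.000000, 0.300000) = -0.175500
  k2 = f(0.350000, 0.238575) = 0.239010
  y ← 0.300000 + (0.35/2)·(-0.175500 + 0.239010) = 0.311114
t=0.350000, y=0.311114:
  k1 = f(0.350000, 0.311114) = 0.161255
  k2 = f(0.700000, 0.367554) = 0.436563
  y ← 0.311114 + (0.35/2)·(0.161255 + 0.436563) = 0.415733
t=0.700000, y=0.415733:
  k1 = f(0.700000, 0.415733) = 0.362975
  k2 = f(1.050000, 0.542774) = 0.475524
  y ← 0.415733 + (0.35/2)·(0.362975 + 0.475524) = 0.562470
y(1.05) ≈ 0.5625

0.5625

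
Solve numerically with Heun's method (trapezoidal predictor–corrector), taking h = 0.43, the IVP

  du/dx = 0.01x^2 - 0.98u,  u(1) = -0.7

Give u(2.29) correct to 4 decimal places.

Heun: k1 = f(x_n, u_n); k2 = f(x_n + h, u_n + h·k1); u_{n+1} = u_n + (h/2)·(k1 + k2).
x=1.000000, u=-0.700000:
  k1 = f(1.000000, -0.700000) = 0.696000
  k2 = f(1.430000, -0.400720) = 0.413155
  u ← -0.700000 + (0.43/2)·(0.696000 + 0.413155) = -0.461532
x=1.430000, u=-0.461532:
  k1 = f(1.430000, -0.461532) = 0.472750
  k2 = f(1.860000, -0.258249) = 0.287680
  u ← -0.461532 + (0.43/2)·(0.472750 + 0.287680) = -0.298039
x=1.860000, u=-0.298039:
  k1 = f(1.860000, -0.298039) = 0.326674
  k2 = f(2.290000, -0.157569) = 0.206859
  u ← -0.298039 + (0.43/2)·(0.326674 + 0.206859) = -0.183330
u(2.29) ≈ -0.1833

-0.1833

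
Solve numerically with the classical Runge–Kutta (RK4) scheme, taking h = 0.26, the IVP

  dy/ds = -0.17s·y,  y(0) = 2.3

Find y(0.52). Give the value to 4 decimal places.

2.2477

RK4: k1 = f(s_n, y_n); k2 = f(s_n + h/2, y_n + (h/2)·k1); k3 = f(s_n + h/2, y_n + (h/2)·k2); k4 = f(s_n + h, y_n + h·k3); y_{n+1} = y_n + (h/6)·(k1 + 2k2 + 2k3 + k4).
s=0.000000, y=2.300000:
  k1 = f(0.000000, 2.300000) = 0.000000
  k2 = f(0.130000, 2.300000) = -0.050830
  k3 = f(0.130000, 2.293392) = -0.050684
  k4 = f(0.260000, 2.286822) = -0.101078
  y ← 2.300000 + (0.26/6)·(k1 + 2k2 + 2k3 + k4) = 2.286822
s=0.260000, y=2.286822:
  k1 = f(0.260000, 2.286822) = -0.101078
  k2 = f(0.390000, 2.273682) = -0.150745
  k3 = f(0.390000, 2.267225) = -0.150317
  k4 = f(0.520000, 2.247740) = -0.198700
  y ← 2.286822 + (0.26/6)·(k1 + 2k2 + 2k3 + k4) = 2.247740
y(0.52) ≈ 2.2477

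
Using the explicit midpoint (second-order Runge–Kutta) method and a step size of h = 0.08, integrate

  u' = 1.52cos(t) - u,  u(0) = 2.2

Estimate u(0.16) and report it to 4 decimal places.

2.0986

Midpoint: k1 = f(t_n, u_n); k2 = f(t_n + h/2, u_n + (h/2)·k1); u_{n+1} = u_n + h·k2.
t=0.000000, u=2.200000:
  k1 = f(0.000000, 2.200000) = -0.680000
  k2 = f(0.040000, 2.172800) = -0.654016
  u ← 2.200000 + 0.08·(-0.654016) = 2.147679
t=0.080000, u=2.147679:
  k1 = f(0.080000, 2.147679) = -0.632540
  k2 = f(0.120000, 2.122377) = -0.613308
  u ← 2.147679 + 0.08·(-0.613308) = 2.098614
u(0.16) ≈ 2.0986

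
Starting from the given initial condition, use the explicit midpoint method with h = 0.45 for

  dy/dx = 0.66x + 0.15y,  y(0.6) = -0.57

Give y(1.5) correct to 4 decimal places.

Midpoint: k1 = f(x_n, y_n); k2 = f(x_n + h/2, y_n + (h/2)·k1); y_{n+1} = y_n + h·k2.
x=0.600000, y=-0.570000:
  k1 = f(0.600000, -0.570000) = 0.310500
  k2 = f(0.825000, -0.500137) = 0.469479
  y ← -0.570000 + 0.45·0.469479 = -0.358734
x=1.050000, y=-0.358734:
  k1 = f(1.050000, -0.358734) = 0.639190
  k2 = f(1.275000, -0.214917) = 0.809263
  y ← -0.358734 + 0.45·0.809263 = 0.005434
y(1.5) ≈ 0.0054

0.0054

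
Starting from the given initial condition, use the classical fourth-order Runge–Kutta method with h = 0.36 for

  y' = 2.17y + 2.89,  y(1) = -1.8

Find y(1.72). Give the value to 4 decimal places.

RK4: k1 = f(t_n, y_n); k2 = f(t_n + h/2, y_n + (h/2)·k1); k3 = f(t_n + h/2, y_n + (h/2)·k2); k4 = f(t_n + h, y_n + h·k3); y_{n+1} = y_n + (h/6)·(k1 + 2k2 + 2k3 + k4).
t=1.000000, y=-1.800000:
  k1 = f(1.000000, -1.800000) = -1.016000
  k2 = f(1.180000, -1.982880) = -1.412850
  k3 = f(1.180000, -2.054313) = -1.567859
  k4 = f(1.360000, -2.364429) = -2.240811
  y ← -1.800000 + (0.36/6)·(k1 + 2k2 + 2k3 + k4) = -2.353094
t=1.360000, y=-2.353094:
  k1 = f(1.360000, -2.353094) = -2.216213
  k2 = f(1.540000, -2.752012) = -3.081866
  k3 = f(1.540000, -2.907830) = -3.419990
  k4 = f(1.720000, -3.584290) = -4.887910
  y ← -2.353094 + (0.36/6)·(k1 + 2k2 + 2k3 + k4) = -3.559564
y(1.72) ≈ -3.5596

-3.5596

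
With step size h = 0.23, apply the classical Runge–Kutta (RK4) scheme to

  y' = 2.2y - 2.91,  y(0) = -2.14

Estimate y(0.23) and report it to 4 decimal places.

RK4: k1 = f(t_n, y_n); k2 = f(t_n + h/2, y_n + (h/2)·k1); k3 = f(t_n + h/2, y_n + (h/2)·k2); k4 = f(t_n + h, y_n + h·k3); y_{n+1} = y_n + (h/6)·(k1 + 2k2 + 2k3 + k4).
t=0.000000, y=-2.140000:
  k1 = f(0.000000, -2.140000) = -7.618000
  k2 = f(0.115000, -3.016070) = -9.545354
  k3 = f(0.115000, -3.237716) = -10.032975
  k4 = f(0.230000, -4.447584) = -12.694685
  y ← -2.140000 + (0.23/6)·(k1 + 2k2 + 2k3 + k4) = -4.419658
y(0.23) ≈ -4.4197

-4.4197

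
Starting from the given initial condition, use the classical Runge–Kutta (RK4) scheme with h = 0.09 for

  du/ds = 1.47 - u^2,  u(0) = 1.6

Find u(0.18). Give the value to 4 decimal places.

1.4495

RK4: k1 = f(s_n, u_n); k2 = f(s_n + h/2, u_n + (h/2)·k1); k3 = f(s_n + h/2, u_n + (h/2)·k2); k4 = f(s_n + h, u_n + h·k3); u_{n+1} = u_n + (h/6)·(k1 + 2k2 + 2k3 + k4).
s=0.000000, u=1.600000:
  k1 = f(0.000000, 1.600000) = -1.090000
  k2 = f(0.045000, 1.550950) = -0.935446
  k3 = f(0.045000, 1.557905) = -0.957068
  k4 = f(0.090000, 1.513864) = -0.821784
  u ← 1.600000 + (0.09/6)·(k1 + 2k2 + 2k3 + k4) = 1.514548
s=0.090000, u=1.514548:
  k1 = f(0.090000, 1.514548) = -0.823855
  k2 = f(0.135000, 1.477474) = -0.712930
  k3 = f(0.135000, 1.482466) = -0.727705
  k4 = f(0.180000, 1.449054) = -0.629759
  u ← 1.514548 + (0.09/6)·(k1 + 2k2 + 2k3 + k4) = 1.449525
u(0.18) ≈ 1.4495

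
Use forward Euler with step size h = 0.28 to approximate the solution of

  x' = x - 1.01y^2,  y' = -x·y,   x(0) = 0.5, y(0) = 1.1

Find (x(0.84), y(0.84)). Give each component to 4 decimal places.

-0.0486, 0.8360

Euler on (x,y): x_{n+1} = x_n + h·x', y_{n+1} = y_n + h·y'.
0.000000: (0.500000, 1.100000); f=(-0.722100, -0.550000) → (0.297812, 0.946000)
0.280000: (0.297812, 0.946000); f=(-0.606053, -0.281730) → (0.128117, 0.867116)
0.560000: (0.128117, 0.867116); f=(-0.631291, -0.111092) → (-0.048644, 0.836010)
(x(0.84), y(0.84)) ≈ (-0.0486, 0.8360)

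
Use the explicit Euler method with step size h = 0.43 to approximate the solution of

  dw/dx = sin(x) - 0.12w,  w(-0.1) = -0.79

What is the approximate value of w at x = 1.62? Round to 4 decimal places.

Euler: w_{n+1} = w_n + h·f(x_n, w_n).
x=-0.100000, w=-0.790000: f=-0.005033 → w ← -0.790000 + 0.43·(-0.005033) = -0.792164
x=0.330000, w=-0.792164: f=0.419103 → w ← -0.792164 + 0.43·0.419103 = -0.611950
x=0.760000, w=-0.611950: f=0.762355 → w ← -0.611950 + 0.43·0.762355 = -0.284137
x=1.190000, w=-0.284137: f=0.962465 → w ← -0.284137 + 0.43·0.962465 = 0.129723
w(1.62) ≈ 0.1297

0.1297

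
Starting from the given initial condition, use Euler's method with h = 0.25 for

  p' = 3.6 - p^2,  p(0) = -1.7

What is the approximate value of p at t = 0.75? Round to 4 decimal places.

Euler: p_{n+1} = p_n + h·f(t_n, p_n).
t=0.000000, p=-1.700000: f=0.710000 → p ← -1.700000 + 0.25·0.710000 = -1.522500
t=0.250000, p=-1.522500: f=1.281994 → p ← -1.522500 + 0.25·1.281994 = -1.202002
t=0.500000, p=-1.202002: f=2.155192 → p ← -1.202002 + 0.25·2.155192 = -0.663204
p(0.75) ≈ -0.6632

-0.6632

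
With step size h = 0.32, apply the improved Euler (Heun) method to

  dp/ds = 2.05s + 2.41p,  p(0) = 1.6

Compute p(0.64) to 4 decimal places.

Heun: k1 = f(s_n, p_n); k2 = f(s_n + h, p_n + h·k1); p_{n+1} = p_n + (h/2)·(k1 + k2).
s=0.000000, p=1.600000:
  k1 = f(0.000000, 1.600000) = 3.856000
  k2 = f(0.320000, 2.833920) = 7.485747
  p ← 1.600000 + (0.32/2)·(3.856000 + 7.485747) = 3.414680
s=0.320000, p=3.414680:
  k1 = f(0.320000, 3.414680) = 8.885378
  k2 = f(0.640000, 6.258000) = 16.393781
  p ← 3.414680 + (0.32/2)·(8.885378 + 16.393781) = 7.459345
p(0.64) ≈ 7.4593

7.4593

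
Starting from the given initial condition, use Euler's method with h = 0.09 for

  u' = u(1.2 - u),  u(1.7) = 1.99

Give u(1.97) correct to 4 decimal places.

1.6559

Euler: u_{n+1} = u_n + h·f(s_n, u_n).
s=1.700000, u=1.990000: f=-1.572100 → u ← 1.990000 + 0.09·(-1.572100) = 1.848511
s=1.790000, u=1.848511: f=-1.198780 → u ← 1.848511 + 0.09·(-1.198780) = 1.740621
s=1.880000, u=1.740621: f=-0.941016 → u ← 1.740621 + 0.09·(-0.941016) = 1.655929
u(1.97) ≈ 1.6559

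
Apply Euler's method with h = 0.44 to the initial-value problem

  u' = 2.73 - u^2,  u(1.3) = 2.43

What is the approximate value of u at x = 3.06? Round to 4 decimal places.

Euler: u_{n+1} = u_n + h·f(x_n, u_n).
x=1.300000, u=2.430000: f=-3.174900 → u ← 2.430000 + 0.44·(-3.174900) = 1.033044
x=1.740000, u=1.033044: f=1.662820 → u ← 1.033044 + 0.44·1.662820 = 1.764685
x=2.180000, u=1.764685: f=-0.384113 → u ← 1.764685 + 0.44·(-0.384113) = 1.595675
x=2.620000, u=1.595675: f=0.183820 → u ← 1.595675 + 0.44·0.183820 = 1.676556
u(3.06) ≈ 1.6766

1.6766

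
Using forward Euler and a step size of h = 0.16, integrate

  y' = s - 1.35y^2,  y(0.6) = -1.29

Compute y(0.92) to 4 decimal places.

Euler: y_{n+1} = y_n + h·f(s_n, y_n).
s=0.600000, y=-1.290000: f=-1.646535 → y ← -1.290000 + 0.16·(-1.646535) = -1.553446
s=0.760000, y=-1.553446: f=-2.497811 → y ← -1.553446 + 0.16·(-2.497811) = -1.953095
y(0.92) ≈ -1.9531

-1.9531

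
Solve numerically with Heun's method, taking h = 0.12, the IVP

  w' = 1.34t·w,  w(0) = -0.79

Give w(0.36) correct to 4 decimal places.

-0.8615

Heun: k1 = f(t_n, w_n); k2 = f(t_n + h, w_n + h·k1); w_{n+1} = w_n + (h/2)·(k1 + k2).
t=0.000000, w=-0.790000:
  k1 = f(0.000000, -0.790000) = 0.000000
  k2 = f(0.120000, -0.790000) = -0.127032
  w ← -0.790000 + (0.12/2)·(0.000000 + (-0.127032)) = -0.797622
t=0.120000, w=-0.797622:
  k1 = f(0.120000, -0.797622) = -0.128258
  k2 = f(0.240000, -0.813013) = -0.261465
  w ← -0.797622 + (0.12/2)·(-0.128258 + (-0.261465)) = -0.821005
t=0.240000, w=-0.821005:
  k1 = f(0.240000, -0.821005) = -0.264035
  k2 = f(0.360000, -0.852690) = -0.411337
  w ← -0.821005 + (0.12/2)·(-0.264035 + (-0.411337)) = -0.861528
w(0.36) ≈ -0.8615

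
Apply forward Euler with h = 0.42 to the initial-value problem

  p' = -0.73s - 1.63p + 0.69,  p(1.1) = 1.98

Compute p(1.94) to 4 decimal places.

0.0058

Euler: p_{n+1} = p_n + h·f(s_n, p_n).
s=1.100000, p=1.980000: f=-3.340400 → p ← 1.980000 + 0.42·(-3.340400) = 0.577032
s=1.520000, p=0.577032: f=-1.360162 → p ← 0.577032 + 0.42·(-1.360162) = 0.005764
p(1.94) ≈ 0.0058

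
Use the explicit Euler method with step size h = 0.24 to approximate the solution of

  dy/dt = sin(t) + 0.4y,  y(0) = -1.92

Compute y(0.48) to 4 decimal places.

Euler: y_{n+1} = y_n + h·f(t_n, y_n).
t=0.000000, y=-1.920000: f=-0.768000 → y ← -1.920000 + 0.24·(-0.768000) = -2.104320
t=0.240000, y=-2.104320: f=-0.604025 → y ← -2.104320 + 0.24·(-0.604025) = -2.249286
y(0.48) ≈ -2.2493

-2.2493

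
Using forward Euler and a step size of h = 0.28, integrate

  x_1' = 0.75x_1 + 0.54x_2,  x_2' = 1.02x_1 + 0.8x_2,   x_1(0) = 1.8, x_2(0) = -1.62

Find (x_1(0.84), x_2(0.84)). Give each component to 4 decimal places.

2.3731, -0.9202

Euler on (x_1,x_2): x_1_{n+1} = x_1_n + h·x_1', x_2_{n+1} = x_2_n + h·x_2'.
0.000000: (1.800000, -1.620000); f=(0.475200, 0.540000) → (1.933056, -1.468800)
0.280000: (1.933056, -1.468800); f=(0.656640, 0.796677) → (2.116915, -1.245730)
0.560000: (2.116915, -1.245730); f=(0.914992, 1.162669) → (2.373113, -0.920183)
(x_1(0.84), x_2(0.84)) ≈ (2.3731, -0.9202)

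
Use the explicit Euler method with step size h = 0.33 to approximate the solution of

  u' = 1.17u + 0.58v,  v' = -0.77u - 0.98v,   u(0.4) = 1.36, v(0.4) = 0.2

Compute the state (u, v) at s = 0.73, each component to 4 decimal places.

Euler on (u,v): u_{n+1} = u_n + h·u', v_{n+1} = v_n + h·v'.
0.400000: (1.360000, 0.200000); f=(1.707200, -1.243200) → (1.923376, -0.210256)
(u(0.73), v(0.73)) ≈ (1.9234, -0.2103)

1.9234, -0.2103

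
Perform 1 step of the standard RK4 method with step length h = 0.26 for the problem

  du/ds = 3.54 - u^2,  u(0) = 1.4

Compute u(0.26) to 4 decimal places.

1.6830

RK4: k1 = f(s_n, u_n); k2 = f(s_n + h/2, u_n + (h/2)·k1); k3 = f(s_n + h/2, u_n + (h/2)·k2); k4 = f(s_n + h, u_n + h·k3); u_{n+1} = u_n + (h/6)·(k1 + 2k2 + 2k3 + k4).
s=0.000000, u=1.400000:
  k1 = f(0.000000, 1.400000) = 1.580000
  k2 = f(0.130000, 1.605400) = 0.962691
  k3 = f(0.130000, 1.525150) = 1.213918
  k4 = f(0.260000, 1.715619) = 0.596652
  u ← 1.400000 + (0.26/6)·(k1 + 2k2 + 2k3 + k4) = 1.682961
u(0.26) ≈ 1.6830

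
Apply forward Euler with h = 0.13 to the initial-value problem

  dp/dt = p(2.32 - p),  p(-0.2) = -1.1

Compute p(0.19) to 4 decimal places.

-3.8661

Euler: p_{n+1} = p_n + h·f(t_n, p_n).
t=-0.200000, p=-1.100000: f=-3.762000 → p ← -1.100000 + 0.13·(-3.762000) = -1.589060
t=-0.070000, p=-1.589060: f=-6.211731 → p ← -1.589060 + 0.13·(-6.211731) = -2.396585
t=0.060000, p=-2.396585: f=-11.303697 → p ← -2.396585 + 0.13·(-11.303697) = -3.866066
p(0.19) ≈ -3.8661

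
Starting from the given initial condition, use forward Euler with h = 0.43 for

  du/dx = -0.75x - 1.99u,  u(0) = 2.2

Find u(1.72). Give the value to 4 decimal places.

Euler: u_{n+1} = u_n + h·f(x_n, u_n).
x=0.000000, u=2.200000: f=-4.378000 → u ← 2.200000 + 0.43·(-4.378000) = 0.317460
x=0.430000, u=0.317460: f=-0.954245 → u ← 0.317460 + 0.43·(-0.954245) = -0.092866
x=0.860000, u=-0.092866: f=-0.460198 → u ← -0.092866 + 0.43·(-0.460198) = -0.290750
x=1.290000, u=-0.290750: f=-0.388907 → u ← -0.290750 + 0.43·(-0.388907) = -0.457980
u(1.72) ≈ -0.4580

-0.4580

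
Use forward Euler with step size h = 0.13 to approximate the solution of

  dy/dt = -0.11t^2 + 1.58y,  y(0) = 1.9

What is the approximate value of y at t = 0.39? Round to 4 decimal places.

Euler: y_{n+1} = y_n + h·f(t_n, y_n).
t=0.000000, y=1.900000: f=3.002000 → y ← 1.900000 + 0.13·3.002000 = 2.290260
t=0.130000, y=2.290260: f=3.616752 → y ← 2.290260 + 0.13·3.616752 = 2.760438
t=0.260000, y=2.760438: f=4.354056 → y ← 2.760438 + 0.13·4.354056 = 3.326465
y(0.39) ≈ 3.3265

3.3265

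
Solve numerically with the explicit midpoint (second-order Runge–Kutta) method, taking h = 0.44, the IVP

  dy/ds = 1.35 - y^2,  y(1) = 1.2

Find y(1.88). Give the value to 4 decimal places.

1.1716

Midpoint: k1 = f(s_n, y_n); k2 = f(s_n + h/2, y_n + (h/2)·k1); y_{n+1} = y_n + h·k2.
s=1.000000, y=1.200000:
  k1 = f(1.000000, 1.200000) = -0.090000
  k2 = f(1.220000, 1.180200) = -0.042872
  y ← 1.200000 + 0.44·(-0.042872) = 1.181136
s=1.440000, y=1.181136:
  k1 = f(1.440000, 1.181136) = -0.045083
  k2 = f(1.660000, 1.171218) = -0.021752
  y ← 1.181136 + 0.44·(-0.021752) = 1.171566
y(1.88) ≈ 1.1716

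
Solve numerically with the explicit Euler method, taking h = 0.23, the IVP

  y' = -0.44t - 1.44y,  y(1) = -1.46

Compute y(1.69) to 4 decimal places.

-0.7130

Euler: y_{n+1} = y_n + h·f(t_n, y_n).
t=1.000000, y=-1.460000: f=1.662400 → y ← -1.460000 + 0.23·1.662400 = -1.077648
t=1.230000, y=-1.077648: f=1.010613 → y ← -1.077648 + 0.23·1.010613 = -0.845207
t=1.460000, y=-0.845207: f=0.574698 → y ← -0.845207 + 0.23·0.574698 = -0.713026
y(1.69) ≈ -0.7130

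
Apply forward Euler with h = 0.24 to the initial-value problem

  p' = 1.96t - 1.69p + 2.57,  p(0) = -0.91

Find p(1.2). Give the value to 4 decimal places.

Euler: p_{n+1} = p_n + h·f(t_n, p_n).
t=0.000000, p=-0.910000: f=4.107900 → p ← -0.910000 + 0.24·4.107900 = 0.075896
t=0.240000, p=0.075896: f=2.912136 → p ← 0.075896 + 0.24·2.912136 = 0.774809
t=0.480000, p=0.774809: f=2.201373 → p ← 0.774809 + 0.24·2.201373 = 1.303138
t=0.720000, p=1.303138: f=1.778896 → p ← 1.303138 + 0.24·1.778896 = 1.730073
t=0.960000, p=1.730073: f=1.527776 → p ← 1.730073 + 0.24·1.527776 = 2.096740
p(1.2) ≈ 2.0967

2.0967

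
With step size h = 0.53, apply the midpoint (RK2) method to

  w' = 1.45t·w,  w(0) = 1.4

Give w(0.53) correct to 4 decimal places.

1.6851

Midpoint: k1 = f(t_n, w_n); k2 = f(t_n + h/2, w_n + (h/2)·k1); w_{n+1} = w_n + h·k2.
t=0.000000, w=1.400000:
  k1 = f(0.000000, 1.400000) = 0.000000
  k2 = f(0.265000, 1.400000) = 0.537950
  w ← 1.400000 + 0.53·0.537950 = 1.685113
w(0.53) ≈ 1.6851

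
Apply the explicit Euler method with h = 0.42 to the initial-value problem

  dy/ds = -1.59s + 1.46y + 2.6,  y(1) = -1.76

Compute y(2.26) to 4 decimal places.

-6.1898

Euler: y_{n+1} = y_n + h·f(s_n, y_n).
s=1.000000, y=-1.760000: f=-1.559600 → y ← -1.760000 + 0.42·(-1.559600) = -2.415032
s=1.420000, y=-2.415032: f=-3.183747 → y ← -2.415032 + 0.42·(-3.183747) = -3.752206
s=1.840000, y=-3.752206: f=-5.803820 → y ← -3.752206 + 0.42·(-5.803820) = -6.189810
y(2.26) ≈ -6.1898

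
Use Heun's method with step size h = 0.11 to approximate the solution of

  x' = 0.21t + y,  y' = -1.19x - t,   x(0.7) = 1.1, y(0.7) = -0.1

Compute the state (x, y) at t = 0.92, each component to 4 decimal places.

1.0655, -0.5646

Heun on (x,y): k1 = f(t_n, state_n); k2 = f(t_n + h, state_n + h·k1); state_{n+1} = state_n + (h/2)·(k1 + k2).
0.700000: (1.100000, -0.100000)
  k1 = (0.047000, -2.009000)
  predictor → (1.105170, -0.320990)
  k2 = (-0.150890, -2.125152)
  → (1.094286, -0.327378)
0.810000: (1.094286, -0.327378)
  k1 = (-0.157278, -2.112200)
  predictor → (1.076985, -0.559720)
  k2 = (-0.366520, -2.201613)
  → (1.065477, -0.564638)
(x(0.92), y(0.92)) ≈ (1.0655, -0.5646)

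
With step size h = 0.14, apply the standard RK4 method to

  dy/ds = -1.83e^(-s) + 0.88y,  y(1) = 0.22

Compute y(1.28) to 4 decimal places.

0.0940

RK4: k1 = f(s_n, y_n); k2 = f(s_n + h/2, y_n + (h/2)·k1); k3 = f(s_n + h/2, y_n + (h/2)·k2); k4 = f(s_n + h, y_n + h·k3); y_{n+1} = y_n + (h/6)·(k1 + 2k2 + 2k3 + k4).
s=1.000000, y=0.220000:
  k1 = f(1.000000, 0.220000) = -0.479619
  k2 = f(1.070000, 0.186427) = -0.463650
  k3 = f(1.070000, 0.187544) = -0.462666
  k4 = f(1.140000, 0.155227) = -0.448669
  y ← 0.220000 + (0.14/6)·(k1 + 2k2 + 2k3 + k4) = 0.155112
s=1.140000, y=0.155112:
  k1 = f(1.140000, 0.155112) = -0.448770
  k2 = f(1.210000, 0.123698) = -0.436847
  k3 = f(1.210000, 0.124533) = -0.436112
  k4 = f(1.280000, 0.094056) = -0.426039
  y ← 0.155112 + (0.14/6)·(k1 + 2k2 + 2k3 + k4) = 0.093962
y(1.28) ≈ 0.0940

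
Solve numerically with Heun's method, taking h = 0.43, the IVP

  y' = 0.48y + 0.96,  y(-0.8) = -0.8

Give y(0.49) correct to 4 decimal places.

0.2205

Heun: k1 = f(t_n, y_n); k2 = f(t_n + h, y_n + h·k1); y_{n+1} = y_n + (h/2)·(k1 + k2).
t=-0.800000, y=-0.800000:
  k1 = f(-0.800000, -0.800000) = 0.576000
  k2 = f(-0.370000, -0.552320) = 0.694886
  y ← -0.800000 + (0.43/2)·(0.576000 + 0.694886) = -0.526759
t=-0.370000, y=-0.526759:
  k1 = f(-0.370000, -0.526759) = 0.707155
  k2 = f(0.060000, -0.222683) = 0.853112
  y ← -0.526759 + (0.43/2)·(0.707155 + 0.853112) = -0.191302
t=0.060000, y=-0.191302:
  k1 = f(0.060000, -0.191302) = 0.868175
  k2 = f(0.490000, 0.182013) = 1.047366
  y ← -0.191302 + (0.43/2)·(0.868175 + 1.047366) = 0.220540
y(0.49) ≈ 0.2205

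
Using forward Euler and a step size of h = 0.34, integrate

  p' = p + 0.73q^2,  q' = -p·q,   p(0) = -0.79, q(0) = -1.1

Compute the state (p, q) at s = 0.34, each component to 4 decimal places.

-0.7583, -1.3955

Euler on (p,q): p_{n+1} = p_n + h·p', q_{n+1} = q_n + h·q'.
0.000000: (-0.790000, -1.100000); f=(0.093300, -0.869000) → (-0.758278, -1.395460)
(p(0.34), q(0.34)) ≈ (-0.7583, -1.3955)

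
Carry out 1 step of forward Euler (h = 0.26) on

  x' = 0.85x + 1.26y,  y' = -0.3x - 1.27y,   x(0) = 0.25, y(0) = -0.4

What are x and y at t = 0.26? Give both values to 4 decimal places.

0.1742, -0.2874

Euler on (x,y): x_{n+1} = x_n + h·x', y_{n+1} = y_n + h·y'.
0.000000: (0.250000, -0.400000); f=(-0.291500, 0.433000) → (0.174210, -0.287420)
(x(0.26), y(0.26)) ≈ (0.1742, -0.2874)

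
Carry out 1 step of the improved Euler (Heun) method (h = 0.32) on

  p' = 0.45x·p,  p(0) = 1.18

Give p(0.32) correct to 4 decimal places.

Heun: k1 = f(x_n, p_n); k2 = f(x_n + h, p_n + h·k1); p_{n+1} = p_n + (h/2)·(k1 + k2).
x=0.000000, p=1.180000:
  k1 = f(0.000000, 1.180000) = 0.000000
  k2 = f(0.320000, 1.180000) = 0.169920
  p ← 1.180000 + (0.32/2)·(0.000000 + 0.169920) = 1.207187
p(0.32) ≈ 1.2072

1.2072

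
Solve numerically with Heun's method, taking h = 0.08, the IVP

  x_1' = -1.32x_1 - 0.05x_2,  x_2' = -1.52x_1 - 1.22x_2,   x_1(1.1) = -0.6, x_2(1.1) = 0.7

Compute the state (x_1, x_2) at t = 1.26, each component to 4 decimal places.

Heun on (x_1,x_2): k1 = f(t_n, state_n); k2 = f(t_n + h, state_n + h·k1); state_{n+1} = state_n + (h/2)·(k1 + k2).
1.100000: (-0.600000, 0.700000)
  k1 = (0.757000, 0.058000)
  predictor → (-0.539440, 0.704640)
  k2 = (0.676829, -0.039712)
  → (-0.542647, 0.700732)
1.180000: (-0.542647, 0.700732)
  k1 = (0.681257, -0.030069)
  predictor → (-0.488146, 0.698326)
  k2 = (0.609437, -0.109975)
  → (-0.491019, 0.695130)
(x_1(1.26), x_2(1.26)) ≈ (-0.4910, 0.6951)

-0.4910, 0.6951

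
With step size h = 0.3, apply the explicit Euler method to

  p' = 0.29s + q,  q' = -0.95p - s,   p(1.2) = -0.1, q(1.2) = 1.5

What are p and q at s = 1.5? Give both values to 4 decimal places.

0.4544, 1.1685

Euler on (p,q): p_{n+1} = p_n + h·p', q_{n+1} = q_n + h·q'.
1.200000: (-0.100000, 1.500000); f=(1.848000, -1.105000) → (0.454400, 1.168500)
(p(1.5), q(1.5)) ≈ (0.4544, 1.1685)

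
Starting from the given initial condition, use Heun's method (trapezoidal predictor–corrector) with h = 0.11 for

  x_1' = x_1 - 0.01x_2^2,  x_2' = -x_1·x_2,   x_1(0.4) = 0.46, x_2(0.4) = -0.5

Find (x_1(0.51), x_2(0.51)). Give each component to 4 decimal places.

Heun on (x_1,x_2): k1 = f(t_n, state_n); k2 = f(t_n + h, state_n + h·k1); state_{n+1} = state_n + (h/2)·(k1 + k2).
0.400000: (0.460000, -0.500000)
  k1 = (0.457500, 0.230000)
  predictor → (0.510325, -0.474700)
  k2 = (0.508072, 0.242251)
  → (0.513106, -0.474026)
(x_1(0.51), x_2(0.51)) ≈ (0.5131, -0.4740)

0.5131, -0.4740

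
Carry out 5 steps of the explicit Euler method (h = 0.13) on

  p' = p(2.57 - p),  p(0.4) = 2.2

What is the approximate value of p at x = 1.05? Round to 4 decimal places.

2.5110

Euler: p_{n+1} = p_n + h·f(x_n, p_n).
x=0.400000, p=2.200000: f=0.814000 → p ← 2.200000 + 0.13·0.814000 = 2.305820
x=0.530000, p=2.305820: f=0.609152 → p ← 2.305820 + 0.13·0.609152 = 2.385010
x=0.660000, p=2.385010: f=0.441204 → p ← 2.385010 + 0.13·0.441204 = 2.442366
x=0.790000, p=2.442366: f=0.311729 → p ← 2.442366 + 0.13·0.311729 = 2.482891
x=0.920000, p=2.482891: f=0.216282 → p ← 2.482891 + 0.13·0.216282 = 2.511008
p(1.05) ≈ 2.5110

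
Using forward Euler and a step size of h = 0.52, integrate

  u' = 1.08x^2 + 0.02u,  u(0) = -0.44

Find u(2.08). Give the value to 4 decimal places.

1.6769

Euler: u_{n+1} = u_n + h·f(x_n, u_n).
x=0.000000, u=-0.440000: f=-0.008800 → u ← -0.440000 + 0.52·(-0.008800) = -0.444576
x=0.520000, u=-0.444576: f=0.283140 → u ← -0.444576 + 0.52·0.283140 = -0.297343
x=1.040000, u=-0.297343: f=1.162181 → u ← -0.297343 + 0.52·1.162181 = 0.306991
x=1.560000, u=0.306991: f=2.634428 → u ← 0.306991 + 0.52·2.634428 = 1.676894
u(2.08) ≈ 1.6769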